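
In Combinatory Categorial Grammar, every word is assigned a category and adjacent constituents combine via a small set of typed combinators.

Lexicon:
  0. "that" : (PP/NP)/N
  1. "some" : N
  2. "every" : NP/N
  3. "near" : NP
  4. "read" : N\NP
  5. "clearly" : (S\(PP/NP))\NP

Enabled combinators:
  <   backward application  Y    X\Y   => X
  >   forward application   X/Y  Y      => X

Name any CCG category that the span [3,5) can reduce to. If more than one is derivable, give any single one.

N

[0,6] S   <
  [0,2] PP/NP   >
    [0,1] "that" : (PP/NP)/N
    [1,2] "some" : N
  [2,6] S\(PP/NP)   <
    [2,5] NP   >
      [2,3] "every" : NP/N
      [3,5] N   <
        [3,4] "near" : NP
        [4,5] "read" : N\NP
    [5,6] "clearly" : (S\(PP/NP))\NP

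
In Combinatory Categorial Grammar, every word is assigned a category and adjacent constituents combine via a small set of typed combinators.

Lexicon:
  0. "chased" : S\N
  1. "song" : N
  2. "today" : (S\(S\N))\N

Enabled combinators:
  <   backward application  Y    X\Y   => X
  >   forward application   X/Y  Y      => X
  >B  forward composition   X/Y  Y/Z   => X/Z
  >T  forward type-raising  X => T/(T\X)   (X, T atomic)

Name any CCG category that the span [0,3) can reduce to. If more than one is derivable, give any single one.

[0,3] S   <
  [0,1] "chased" : S\N
  [1,3] S\(S\N)   <
    [1,2] "song" : N
    [2,3] "today" : (S\(S\N))\N

S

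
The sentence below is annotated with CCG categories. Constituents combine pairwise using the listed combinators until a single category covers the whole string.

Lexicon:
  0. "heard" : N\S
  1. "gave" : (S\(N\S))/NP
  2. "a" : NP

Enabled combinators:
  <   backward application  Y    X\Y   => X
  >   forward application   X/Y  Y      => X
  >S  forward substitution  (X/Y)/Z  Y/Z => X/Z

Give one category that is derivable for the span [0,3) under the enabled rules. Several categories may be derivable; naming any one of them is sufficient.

[0,3] S   <
  [0,1] "heard" : N\S
  [1,3] S\(N\S)   >
    [1,2] "gave" : (S\(N\S))/NP
    [2,3] "a" : NP

S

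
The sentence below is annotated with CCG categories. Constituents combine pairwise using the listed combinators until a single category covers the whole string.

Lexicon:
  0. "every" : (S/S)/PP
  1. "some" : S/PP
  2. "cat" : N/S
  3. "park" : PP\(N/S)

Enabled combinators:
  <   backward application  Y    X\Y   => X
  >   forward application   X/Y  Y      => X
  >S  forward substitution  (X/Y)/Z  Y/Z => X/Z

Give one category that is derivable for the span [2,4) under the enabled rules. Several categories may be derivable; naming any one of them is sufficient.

PP

[0,4] S   >
  [0,2] S/PP   >S
    [0,1] "every" : (S/S)/PP
    [1,2] "some" : S/PP
  [2,4] PP   <
    [2,3] "cat" : N/S
    [3,4] "park" : PP\(N/S)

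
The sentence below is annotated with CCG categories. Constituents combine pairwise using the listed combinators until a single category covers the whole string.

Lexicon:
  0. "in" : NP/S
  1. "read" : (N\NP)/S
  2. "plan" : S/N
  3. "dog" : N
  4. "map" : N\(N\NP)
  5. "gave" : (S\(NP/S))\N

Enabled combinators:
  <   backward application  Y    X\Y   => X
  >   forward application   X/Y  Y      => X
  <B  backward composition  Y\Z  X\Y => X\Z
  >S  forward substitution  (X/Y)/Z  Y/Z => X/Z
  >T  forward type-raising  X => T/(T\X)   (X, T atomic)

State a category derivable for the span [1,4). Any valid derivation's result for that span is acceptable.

[0,6] S   <
  [0,1] "in" : NP/S
  [1,6] S\(NP/S)   <
    [1,5] N   <
      [1,4] N\NP   >
        [1,2] "read" : (N\NP)/S
        [2,4] S   >
          [2,3] "plan" : S/N
          [3,4] "dog" : N
      [4,5] "map" : N\(N\NP)
    [5,6] "gave" : (S\(NP/S))\N

N\NP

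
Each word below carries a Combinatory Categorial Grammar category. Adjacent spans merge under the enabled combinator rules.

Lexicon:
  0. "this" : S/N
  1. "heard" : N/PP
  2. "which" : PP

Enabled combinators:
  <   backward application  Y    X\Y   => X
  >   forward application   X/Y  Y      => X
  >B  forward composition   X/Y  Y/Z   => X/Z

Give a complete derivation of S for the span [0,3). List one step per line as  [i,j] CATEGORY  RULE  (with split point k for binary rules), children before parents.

[0,1] S/N  lex  "this"
[1,2] N/PP  lex  "heard"
[0,2] S/PP  >B  k=1
[2,3] PP  lex  "which"
[0,3] S  >  k=2

[0,3] S   >
  [0,2] S/PP   >B
    [0,1] "this" : S/N
    [1,2] "heard" : N/PP
  [2,3] "which" : PP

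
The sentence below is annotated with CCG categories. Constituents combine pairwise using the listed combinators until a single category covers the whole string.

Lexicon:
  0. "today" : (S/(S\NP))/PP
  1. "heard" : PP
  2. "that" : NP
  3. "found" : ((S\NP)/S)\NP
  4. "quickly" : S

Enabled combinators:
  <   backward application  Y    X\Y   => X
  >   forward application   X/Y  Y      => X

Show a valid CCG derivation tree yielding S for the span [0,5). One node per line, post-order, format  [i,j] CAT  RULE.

[0,5] S   >
  [0,2] S/(S\NP)   >
    [0,1] "today" : (S/(S\NP))/PP
    [1,2] "heard" : PP
  [2,5] S\NP   >
    [2,4] (S\NP)/S   <
      [2,3] "that" : NP
      [3,4] "found" : ((S\NP)/S)\NP
    [4,5] "quickly" : S

[0,1] (S/(S\NP))/PP  lex  "today"
[1,2] PP  lex  "heard"
[0,2] S/(S\NP)  >  k=1
[2,3] NP  lex  "that"
[3,4] ((S\NP)/S)\NP  lex  "found"
[2,4] (S\NP)/S  <  k=3
[4,5] S  lex  "quickly"
[2,5] S\NP  >  k=4
[0,5] S  >  k=2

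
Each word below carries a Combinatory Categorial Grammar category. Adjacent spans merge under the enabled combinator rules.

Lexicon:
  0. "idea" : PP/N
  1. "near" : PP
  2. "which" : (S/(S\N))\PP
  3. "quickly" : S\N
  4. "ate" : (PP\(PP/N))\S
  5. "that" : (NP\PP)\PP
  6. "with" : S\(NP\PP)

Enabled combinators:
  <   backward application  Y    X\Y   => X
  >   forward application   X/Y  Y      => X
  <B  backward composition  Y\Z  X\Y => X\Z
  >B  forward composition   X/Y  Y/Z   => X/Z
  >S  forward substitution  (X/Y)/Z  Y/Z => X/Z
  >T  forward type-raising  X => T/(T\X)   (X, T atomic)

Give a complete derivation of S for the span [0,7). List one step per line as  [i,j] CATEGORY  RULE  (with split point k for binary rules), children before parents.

[0,7] S   <
  [0,5] PP   <
    [0,1] "idea" : PP/N
    [1,5] PP\(PP/N)   <
      [1,4] S   >
        [1,3] S/(S\N)   <
          [1,2] "near" : PP
          [2,3] "which" : (S/(S\N))\PP
        [3,4] "quickly" : S\N
      [4,5] "ate" : (PP\(PP/N))\S
  [5,7] S\PP   <B
    [5,6] "that" : (NP\PP)\PP
    [6,7] "with" : S\(NP\PP)

[0,1] PP/N  lex  "idea"
[1,2] PP  lex  "near"
[2,3] (S/(S\N))\PP  lex  "which"
[1,3] S/(S\N)  <  k=2
[3,4] S\N  lex  "quickly"
[1,4] S  >  k=3
[4,5] (PP\(PP/N))\S  lex  "ate"
[1,5] PP\(PP/N)  <  k=4
[0,5] PP  <  k=1
[5,6] (NP\PP)\PP  lex  "that"
[6,7] S\(NP\PP)  lex  "with"
[5,7] S\PP  <B  k=6
[0,7] S  <  k=5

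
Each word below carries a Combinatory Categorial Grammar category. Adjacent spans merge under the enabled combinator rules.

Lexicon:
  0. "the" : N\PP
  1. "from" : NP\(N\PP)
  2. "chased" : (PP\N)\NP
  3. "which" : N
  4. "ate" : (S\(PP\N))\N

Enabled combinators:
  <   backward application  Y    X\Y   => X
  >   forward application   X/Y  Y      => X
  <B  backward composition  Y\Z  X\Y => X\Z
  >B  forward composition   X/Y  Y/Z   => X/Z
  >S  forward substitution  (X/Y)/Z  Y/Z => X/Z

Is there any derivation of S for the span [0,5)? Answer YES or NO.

YES

[0,5] S   <
  [0,2] NP   <
    [0,1] "the" : N\PP
    [1,2] "from" : NP\(N\PP)
  [2,5] S\NP   <B
    [2,3] "chased" : (PP\N)\NP
    [3,5] S\(PP\N)   <
      [3,4] "which" : N
      [4,5] "ate" : (S\(PP\N))\N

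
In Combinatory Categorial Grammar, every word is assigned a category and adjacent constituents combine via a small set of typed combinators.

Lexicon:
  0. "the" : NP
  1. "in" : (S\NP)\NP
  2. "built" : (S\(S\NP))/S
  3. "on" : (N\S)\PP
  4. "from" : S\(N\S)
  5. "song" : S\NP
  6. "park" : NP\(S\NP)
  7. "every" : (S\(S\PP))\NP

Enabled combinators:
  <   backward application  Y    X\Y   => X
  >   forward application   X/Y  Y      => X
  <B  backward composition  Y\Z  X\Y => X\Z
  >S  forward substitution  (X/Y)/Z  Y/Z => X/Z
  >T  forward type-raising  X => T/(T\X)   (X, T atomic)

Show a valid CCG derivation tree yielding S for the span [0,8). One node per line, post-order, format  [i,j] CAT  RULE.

[0,1] NP  lex  "the"
[1,2] (S\NP)\NP  lex  "in"
[0,2] S\NP  <  k=1
[2,3] (S\(S\NP))/S  lex  "built"
[3,4] (N\S)\PP  lex  "on"
[4,5] S\(N\S)  lex  "from"
[3,5] S\PP  <B  k=4
[5,6] S\NP  lex  "song"
[6,7] NP\(S\NP)  lex  "park"
[5,7] NP  <  k=6
[7,8] (S\(S\PP))\NP  lex  "every"
[5,8] S\(S\PP)  <  k=7
[3,8] S  <  k=5
[2,8] S\(S\NP)  >  k=3
[0,8] S  <  k=2

[0,8] S   <
  [0,2] S\NP   <
    [0,1] "the" : NP
    [1,2] "in" : (S\NP)\NP
  [2,8] S\(S\NP)   >
    [2,3] "built" : (S\(S\NP))/S
    [3,8] S   <
      [3,5] S\PP   <B
        [3,4] "on" : (N\S)\PP
        [4,5] "from" : S\(N\S)
      [5,8] S\(S\PP)   <
        [5,7] NP   <
          [5,6] "song" : S\NP
          [6,7] "park" : NP\(S\NP)
        [7,8] "every" : (S\(S\PP))\NP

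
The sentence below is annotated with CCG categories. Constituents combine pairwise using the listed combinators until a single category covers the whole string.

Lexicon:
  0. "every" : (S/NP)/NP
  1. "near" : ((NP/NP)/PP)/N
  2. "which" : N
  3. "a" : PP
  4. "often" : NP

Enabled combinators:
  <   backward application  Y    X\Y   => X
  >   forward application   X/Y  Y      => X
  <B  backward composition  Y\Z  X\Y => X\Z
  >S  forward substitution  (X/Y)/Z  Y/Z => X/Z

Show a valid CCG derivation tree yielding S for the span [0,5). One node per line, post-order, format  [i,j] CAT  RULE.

[0,1] (S/NP)/NP  lex  "every"
[1,2] ((NP/NP)/PP)/N  lex  "near"
[2,3] N  lex  "which"
[1,3] (NP/NP)/PP  >  k=2
[3,4] PP  lex  "a"
[1,4] NP/NP  >  k=3
[0,4] S/NP  >S  k=1
[4,5] NP  lex  "often"
[0,5] S  >  k=4

[0,5] S   >
  [0,4] S/NP   >S
    [0,1] "every" : (S/NP)/NP
    [1,4] NP/NP   >
      [1,3] (NP/NP)/PP   >
        [1,2] "near" : ((NP/NP)/PP)/N
        [2,3] "which" : N
      [3,4] "a" : PP
  [4,5] "often" : NP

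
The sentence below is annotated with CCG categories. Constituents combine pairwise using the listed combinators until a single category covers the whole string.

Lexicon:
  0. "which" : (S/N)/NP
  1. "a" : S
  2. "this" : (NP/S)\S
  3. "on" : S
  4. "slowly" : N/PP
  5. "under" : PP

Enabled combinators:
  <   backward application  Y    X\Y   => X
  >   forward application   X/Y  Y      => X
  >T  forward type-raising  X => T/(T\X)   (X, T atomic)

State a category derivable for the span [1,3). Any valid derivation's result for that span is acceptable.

NP/S

[0,6] S   >
  [0,4] S/N   >
    [0,1] "which" : (S/N)/NP
    [1,4] NP   >
      [1,3] NP/S   <
        [1,2] "a" : S
        [2,3] "this" : (NP/S)\S
      [3,4] "on" : S
  [4,6] N   >
    [4,5] "slowly" : N/PP
    [5,6] "under" : PP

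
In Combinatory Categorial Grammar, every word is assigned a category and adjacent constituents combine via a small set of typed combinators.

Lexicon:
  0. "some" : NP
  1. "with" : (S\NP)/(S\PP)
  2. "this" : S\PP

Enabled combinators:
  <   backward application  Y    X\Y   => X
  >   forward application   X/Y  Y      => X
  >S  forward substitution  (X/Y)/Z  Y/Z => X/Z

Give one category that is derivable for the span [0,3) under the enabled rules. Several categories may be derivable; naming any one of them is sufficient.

S

[0,3] S   <
  [0,1] "some" : NP
  [1,3] S\NP   >
    [1,2] "with" : (S\NP)/(S\PP)
    [2,3] "this" : S\PP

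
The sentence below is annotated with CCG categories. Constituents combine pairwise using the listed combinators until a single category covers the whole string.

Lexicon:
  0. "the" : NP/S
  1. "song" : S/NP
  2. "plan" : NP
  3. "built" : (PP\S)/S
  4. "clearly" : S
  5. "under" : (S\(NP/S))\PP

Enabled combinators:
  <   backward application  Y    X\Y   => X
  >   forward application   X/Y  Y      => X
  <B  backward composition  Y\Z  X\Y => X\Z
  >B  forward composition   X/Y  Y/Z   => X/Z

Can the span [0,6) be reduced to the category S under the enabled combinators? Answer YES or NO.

[0,6] S   <
  [0,1] "the" : NP/S
  [1,6] S\(NP/S)   <
    [1,5] PP   <
      [1,3] S   >
        [1,2] "song" : S/NP
        [2,3] "plan" : NP
      [3,5] PP\S   >
        [3,4] "built" : (PP\S)/S
        [4,5] "clearly" : S
    [5,6] "under" : (S\(NP/S))\PP

YES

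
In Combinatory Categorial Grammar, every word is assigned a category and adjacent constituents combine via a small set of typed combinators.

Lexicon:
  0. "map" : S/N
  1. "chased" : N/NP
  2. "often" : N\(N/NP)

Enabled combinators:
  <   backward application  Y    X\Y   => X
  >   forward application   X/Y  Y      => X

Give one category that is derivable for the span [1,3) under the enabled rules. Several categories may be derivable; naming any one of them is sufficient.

N

[0,3] S   >
  [0,1] "map" : S/N
  [1,3] N   <
    [1,2] "chased" : N/NP
    [2,3] "often" : N\(N/NP)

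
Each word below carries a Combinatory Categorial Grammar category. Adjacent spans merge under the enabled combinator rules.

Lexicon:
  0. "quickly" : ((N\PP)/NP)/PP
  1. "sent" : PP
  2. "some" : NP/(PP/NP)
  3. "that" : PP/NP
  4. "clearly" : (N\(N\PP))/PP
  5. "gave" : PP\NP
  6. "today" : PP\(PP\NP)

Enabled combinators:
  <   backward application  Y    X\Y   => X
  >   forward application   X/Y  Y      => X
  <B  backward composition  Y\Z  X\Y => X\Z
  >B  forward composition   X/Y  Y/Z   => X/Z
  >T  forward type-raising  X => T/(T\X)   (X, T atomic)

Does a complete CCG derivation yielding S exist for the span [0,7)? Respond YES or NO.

NO

((N\PP)/NP)/PP PP NP/(PP/NP) PP/NP (N\(N\PP))/PP PP\NP PP\(PP\NP)
CKY chart[0,7] = {N, N/(N\N), NP/(NP\N), PP/(PP\N), S/(S\N)}; S ∉ chart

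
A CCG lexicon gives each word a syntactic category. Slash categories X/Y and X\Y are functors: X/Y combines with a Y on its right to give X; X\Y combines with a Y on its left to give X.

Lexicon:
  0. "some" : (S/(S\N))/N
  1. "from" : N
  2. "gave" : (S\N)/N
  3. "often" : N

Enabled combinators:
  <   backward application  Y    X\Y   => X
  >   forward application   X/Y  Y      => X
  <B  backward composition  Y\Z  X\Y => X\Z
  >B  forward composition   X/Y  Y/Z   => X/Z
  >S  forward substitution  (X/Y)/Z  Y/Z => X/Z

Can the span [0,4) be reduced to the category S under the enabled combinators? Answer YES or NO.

YES

[0,4] S   >
  [0,2] S/(S\N)   >
    [0,1] "some" : (S/(S\N))/N
    [1,2] "from" : N
  [2,4] S\N   >
    [2,3] "gave" : (S\N)/N
    [3,4] "often" : N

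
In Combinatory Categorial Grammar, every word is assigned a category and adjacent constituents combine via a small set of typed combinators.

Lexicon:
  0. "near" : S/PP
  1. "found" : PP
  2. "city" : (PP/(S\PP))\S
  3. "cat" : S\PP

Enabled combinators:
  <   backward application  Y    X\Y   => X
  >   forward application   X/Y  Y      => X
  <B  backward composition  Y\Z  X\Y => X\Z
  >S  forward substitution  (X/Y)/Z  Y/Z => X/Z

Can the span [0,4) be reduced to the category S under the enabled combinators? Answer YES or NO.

NO

S/PP PP (PP/(S\PP))\S S\PP
CKY chart[0,4] = {PP}; S ∉ chart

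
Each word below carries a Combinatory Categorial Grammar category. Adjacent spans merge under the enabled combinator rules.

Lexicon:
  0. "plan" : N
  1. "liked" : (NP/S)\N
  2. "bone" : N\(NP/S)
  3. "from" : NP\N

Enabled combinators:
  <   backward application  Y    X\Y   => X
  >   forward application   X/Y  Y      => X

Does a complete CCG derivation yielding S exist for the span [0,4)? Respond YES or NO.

NO

N (NP/S)\N N\(NP/S) NP\N
CKY chart[0,4] = {NP}; S ∉ chart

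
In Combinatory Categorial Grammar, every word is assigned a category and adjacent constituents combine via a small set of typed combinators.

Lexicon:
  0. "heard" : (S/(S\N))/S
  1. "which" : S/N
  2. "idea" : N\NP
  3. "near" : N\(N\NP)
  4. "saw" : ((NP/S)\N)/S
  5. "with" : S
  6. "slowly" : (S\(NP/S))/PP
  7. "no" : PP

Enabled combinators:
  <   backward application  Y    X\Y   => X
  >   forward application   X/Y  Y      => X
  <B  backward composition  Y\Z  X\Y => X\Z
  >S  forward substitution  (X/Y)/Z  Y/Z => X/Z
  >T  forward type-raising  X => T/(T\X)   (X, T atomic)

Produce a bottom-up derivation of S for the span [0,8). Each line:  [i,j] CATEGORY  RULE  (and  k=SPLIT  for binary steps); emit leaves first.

[0,1] (S/(S\N))/S  lex  "heard"
[1,2] S/N  lex  "which"
[2,3] N\NP  lex  "idea"
[3,4] N\(N\NP)  lex  "near"
[2,4] N  <  k=3
[1,4] S  >  k=2
[0,4] S/(S\N)  >  k=1
[4,5] ((NP/S)\N)/S  lex  "saw"
[5,6] S  lex  "with"
[4,6] (NP/S)\N  >  k=5
[6,7] (S\(NP/S))/PP  lex  "slowly"
[7,8] PP  lex  "no"
[6,8] S\(NP/S)  >  k=7
[4,8] S\N  <B  k=6
[0,8] S  >  k=4

[0,8] S   >
  [0,4] S/(S\N)   >
    [0,1] "heard" : (S/(S\N))/S
    [1,4] S   >
      [1,2] "which" : S/N
      [2,4] N   <
        [2,3] "idea" : N\NP
        [3,4] "near" : N\(N\NP)
  [4,8] S\N   <B
    [4,6] (NP/S)\N   >
      [4,5] "saw" : ((NP/S)\N)/S
      [5,6] "with" : S
    [6,8] S\(NP/S)   >
      [6,7] "slowly" : (S\(NP/S))/PP
      [7,8] "no" : PP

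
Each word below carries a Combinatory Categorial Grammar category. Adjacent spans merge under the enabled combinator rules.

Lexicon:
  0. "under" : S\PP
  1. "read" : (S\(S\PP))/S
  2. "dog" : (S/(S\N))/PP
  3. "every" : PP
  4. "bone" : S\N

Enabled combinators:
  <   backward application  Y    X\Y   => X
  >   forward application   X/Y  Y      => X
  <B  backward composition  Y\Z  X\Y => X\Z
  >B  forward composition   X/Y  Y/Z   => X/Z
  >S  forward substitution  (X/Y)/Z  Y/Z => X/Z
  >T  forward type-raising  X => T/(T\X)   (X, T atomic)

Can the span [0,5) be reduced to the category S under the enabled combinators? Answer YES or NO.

[0,5] S   <
  [0,1] "under" : S\PP
  [1,5] S\(S\PP)   >
    [1,2] "read" : (S\(S\PP))/S
    [2,5] S   >
      [2,4] S/(S\N)   >
        [2,3] "dog" : (S/(S\N))/PP
        [3,4] "every" : PP
      [4,5] "bone" : S\N

YES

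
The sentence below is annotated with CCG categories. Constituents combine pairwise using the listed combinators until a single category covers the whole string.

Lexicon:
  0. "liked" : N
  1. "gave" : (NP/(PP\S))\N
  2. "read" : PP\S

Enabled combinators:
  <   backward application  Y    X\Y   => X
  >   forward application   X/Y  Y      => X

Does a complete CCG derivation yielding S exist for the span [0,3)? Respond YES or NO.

N (NP/(PP\S))\N PP\S
CKY chart[0,3] = {NP}; S ∉ chart

NO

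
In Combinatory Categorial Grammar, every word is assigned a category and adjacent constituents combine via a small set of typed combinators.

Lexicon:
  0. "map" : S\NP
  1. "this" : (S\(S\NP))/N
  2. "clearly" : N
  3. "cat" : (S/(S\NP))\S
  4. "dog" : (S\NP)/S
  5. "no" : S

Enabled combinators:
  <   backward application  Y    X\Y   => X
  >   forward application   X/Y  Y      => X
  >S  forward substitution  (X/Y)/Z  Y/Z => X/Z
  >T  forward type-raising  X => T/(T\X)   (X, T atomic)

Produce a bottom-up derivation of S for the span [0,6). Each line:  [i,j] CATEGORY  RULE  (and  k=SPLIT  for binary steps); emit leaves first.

[0,1] S\NP  lex  "map"
[1,2] (S\(S\NP))/N  lex  "this"
[2,3] N  lex  "clearly"
[1,3] S\(S\NP)  >  k=2
[0,3] S  <  k=1
[3,4] (S/(S\NP))\S  lex  "cat"
[0,4] S/(S\NP)  <  k=3
[4,5] (S\NP)/S  lex  "dog"
[5,6] S  lex  "no"
[4,6] S\NP  >  k=5
[0,6] S  >  k=4

[0,6] S   >
  [0,4] S/(S\NP)   <
    [0,3] S   <
      [0,1] "map" : S\NP
      [1,3] S\(S\NP)   >
        [1,2] "this" : (S\(S\NP))/N
        [2,3] "clearly" : N
    [3,4] "cat" : (S/(S\NP))\S
  [4,6] S\NP   >
    [4,5] "dog" : (S\NP)/S
    [5,6] "no" : S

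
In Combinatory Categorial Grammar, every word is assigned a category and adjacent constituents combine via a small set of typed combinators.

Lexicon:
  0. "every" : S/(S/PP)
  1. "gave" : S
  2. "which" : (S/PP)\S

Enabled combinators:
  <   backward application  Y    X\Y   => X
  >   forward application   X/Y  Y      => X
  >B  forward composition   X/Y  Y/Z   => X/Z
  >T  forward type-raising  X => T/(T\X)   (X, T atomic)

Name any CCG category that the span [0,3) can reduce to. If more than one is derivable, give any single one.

[0,3] S   >
  [0,1] "every" : S/(S/PP)
  [1,3] S/PP   <
    [1,2] "gave" : S
    [2,3] "which" : (S/PP)\S

S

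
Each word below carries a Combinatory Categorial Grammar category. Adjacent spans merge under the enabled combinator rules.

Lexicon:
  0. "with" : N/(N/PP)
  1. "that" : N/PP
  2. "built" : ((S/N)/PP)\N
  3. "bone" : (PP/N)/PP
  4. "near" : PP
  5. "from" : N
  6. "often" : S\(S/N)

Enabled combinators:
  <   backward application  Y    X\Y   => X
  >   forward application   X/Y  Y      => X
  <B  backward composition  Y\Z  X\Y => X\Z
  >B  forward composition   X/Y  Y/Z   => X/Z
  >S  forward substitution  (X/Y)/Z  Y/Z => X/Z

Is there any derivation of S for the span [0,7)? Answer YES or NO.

YES

[0,7] S   <
  [0,6] S/N   >
    [0,3] (S/N)/PP   <
      [0,2] N   >
        [0,1] "with" : N/(N/PP)
        [1,2] "that" : N/PP
      [2,3] "built" : ((S/N)/PP)\N
    [3,6] PP   >
      [3,5] PP/N   >
        [3,4] "bone" : (PP/N)/PP
        [4,5] "near" : PP
      [5,6] "from" : N
  [6,7] "often" : S\(S/N)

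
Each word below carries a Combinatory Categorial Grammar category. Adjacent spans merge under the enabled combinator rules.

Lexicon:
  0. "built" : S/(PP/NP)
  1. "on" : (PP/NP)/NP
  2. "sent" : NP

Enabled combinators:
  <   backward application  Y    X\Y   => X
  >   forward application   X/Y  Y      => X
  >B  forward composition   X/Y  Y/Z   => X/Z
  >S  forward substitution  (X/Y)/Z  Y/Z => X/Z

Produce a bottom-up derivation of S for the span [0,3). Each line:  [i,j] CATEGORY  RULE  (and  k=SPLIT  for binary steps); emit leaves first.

[0,3] S   >
  [0,2] S/NP   >B
    [0,1] "built" : S/(PP/NP)
    [1,2] "on" : (PP/NP)/NP
  [2,3] "sent" : NP

[0,1] S/(PP/NP)  lex  "built"
[1,2] (PP/NP)/NP  lex  "on"
[0,2] S/NP  >B  k=1
[2,3] NP  lex  "sent"
[0,3] S  >  k=2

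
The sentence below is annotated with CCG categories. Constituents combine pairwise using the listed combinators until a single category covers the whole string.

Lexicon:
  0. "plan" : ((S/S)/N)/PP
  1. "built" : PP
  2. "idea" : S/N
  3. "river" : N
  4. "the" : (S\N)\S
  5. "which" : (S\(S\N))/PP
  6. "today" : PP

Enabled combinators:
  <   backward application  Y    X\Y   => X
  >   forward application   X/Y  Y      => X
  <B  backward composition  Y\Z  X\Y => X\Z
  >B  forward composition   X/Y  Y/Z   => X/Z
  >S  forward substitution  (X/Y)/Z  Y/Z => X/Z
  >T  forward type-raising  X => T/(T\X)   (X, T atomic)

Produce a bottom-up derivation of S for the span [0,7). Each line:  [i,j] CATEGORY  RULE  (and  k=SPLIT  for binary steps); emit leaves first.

[0,1] ((S/S)/N)/PP  lex  "plan"
[1,2] PP  lex  "built"
[0,2] (S/S)/N  >  k=1
[2,3] S/N  lex  "idea"
[0,3] S/N  >S  k=2
[3,4] N  lex  "river"
[0,4] S  >  k=3
[4,5] (S\N)\S  lex  "the"
[0,5] S\N  <  k=4
[5,6] (S\(S\N))/PP  lex  "which"
[6,7] PP  lex  "today"
[5,7] S\(S\N)  >  k=6
[0,7] S  <  k=5

[0,7] S   <
  [0,5] S\N   <
    [0,4] S   >
      [0,3] S/N   >S
        [0,2] (S/S)/N   >
          [0,1] "plan" : ((S/S)/N)/PP
          [1,2] "built" : PP
        [2,3] "idea" : S/N
      [3,4] "river" : N
    [4,5] "the" : (S\N)\S
  [5,7] S\(S\N)   >
    [5,6] "which" : (S\(S\N))/PP
    [6,7] "today" : PP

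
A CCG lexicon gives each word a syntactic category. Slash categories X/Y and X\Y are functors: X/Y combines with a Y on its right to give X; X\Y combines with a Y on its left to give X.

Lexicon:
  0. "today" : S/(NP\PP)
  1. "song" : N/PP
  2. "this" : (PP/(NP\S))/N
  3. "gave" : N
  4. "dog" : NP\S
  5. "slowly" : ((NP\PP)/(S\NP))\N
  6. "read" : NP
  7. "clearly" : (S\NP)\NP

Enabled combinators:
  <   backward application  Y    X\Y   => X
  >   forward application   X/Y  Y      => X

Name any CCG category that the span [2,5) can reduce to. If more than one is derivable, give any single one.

PP

[0,8] S   >
  [0,1] "today" : S/(NP\PP)
  [1,8] NP\PP   >
    [1,6] (NP\PP)/(S\NP)   <
      [1,5] N   >
        [1,2] "song" : N/PP
        [2,5] PP   >
          [2,4] PP/(NP\S)   >
            [2,3] "this" : (PP/(NP\S))/N
            [3,4] "gave" : N
          [4,5] "dog" : NP\S
      [5,6] "slowly" : ((NP\PP)/(S\NP))\N
    [6,8] S\NP   <
      [6,7] "read" : NP
      [7,8] "clearly" : (S\NP)\NP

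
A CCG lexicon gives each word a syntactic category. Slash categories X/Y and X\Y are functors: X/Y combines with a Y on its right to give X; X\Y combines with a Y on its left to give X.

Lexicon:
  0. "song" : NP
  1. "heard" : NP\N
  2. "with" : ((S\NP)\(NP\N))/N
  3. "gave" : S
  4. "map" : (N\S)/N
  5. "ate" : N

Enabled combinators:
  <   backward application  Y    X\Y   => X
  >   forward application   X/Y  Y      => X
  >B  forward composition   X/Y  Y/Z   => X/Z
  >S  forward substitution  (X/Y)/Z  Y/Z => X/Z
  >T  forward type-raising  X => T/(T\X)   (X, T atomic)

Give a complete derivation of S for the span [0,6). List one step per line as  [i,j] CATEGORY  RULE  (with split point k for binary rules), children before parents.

[0,1] NP  lex  "song"
[0,1] S/(S\NP)  >T
[1,2] NP\N  lex  "heard"
[2,3] ((S\NP)\(NP\N))/N  lex  "with"
[3,4] S  lex  "gave"
[3,4] N/(N\S)  >T
[4,5] (N\S)/N  lex  "map"
[5,6] N  lex  "ate"
[4,6] N\S  >  k=5
[3,6] N  >  k=4
[2,6] (S\NP)\(NP\N)  >  k=3
[1,6] S\NP  <  k=2
[0,6] S  >  k=1

[0,6] S   >
  [0,1] S/(S\NP)   >T
    [0,1] "song" : NP
  [1,6] S\NP   <
    [1,2] "heard" : NP\N
    [2,6] (S\NP)\(NP\N)   >
      [2,3] "with" : ((S\NP)\(NP\N))/N
      [3,6] N   >
        [3,4] N/(N\S)   >T
          [3,4] "gave" : S
        [4,6] N\S   >
          [4,5] "map" : (N\S)/N
          [5,6] "ate" : N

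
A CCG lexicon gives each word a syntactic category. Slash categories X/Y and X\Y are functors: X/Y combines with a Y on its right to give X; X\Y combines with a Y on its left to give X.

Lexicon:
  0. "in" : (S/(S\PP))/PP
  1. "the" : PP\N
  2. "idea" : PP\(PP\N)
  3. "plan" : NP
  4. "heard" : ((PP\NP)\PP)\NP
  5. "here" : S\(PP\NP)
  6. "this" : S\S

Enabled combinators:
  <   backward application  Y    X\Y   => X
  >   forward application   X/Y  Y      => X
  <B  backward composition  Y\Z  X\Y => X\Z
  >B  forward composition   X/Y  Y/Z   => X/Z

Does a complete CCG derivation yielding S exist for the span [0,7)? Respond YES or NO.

[0,7] S   >
  [0,3] S/(S\PP)   >
    [0,1] "in" : (S/(S\PP))/PP
    [1,3] PP   <
      [1,2] "the" : PP\N
      [2,3] "idea" : PP\(PP\N)
  [3,7] S\PP   <B
    [3,6] S\PP   <B
      [3,5] (PP\NP)\PP   <
        [3,4] "plan" : NP
        [4,5] "heard" : ((PP\NP)\PP)\NP
      [5,6] "here" : S\(PP\NP)
    [6,7] "this" : S\S

YES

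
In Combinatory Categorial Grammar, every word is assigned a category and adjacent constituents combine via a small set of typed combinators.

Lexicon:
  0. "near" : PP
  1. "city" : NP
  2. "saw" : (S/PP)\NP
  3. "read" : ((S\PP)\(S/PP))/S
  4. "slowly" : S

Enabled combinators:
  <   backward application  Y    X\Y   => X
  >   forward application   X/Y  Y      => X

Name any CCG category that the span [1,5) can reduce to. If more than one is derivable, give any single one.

S\PP

[0,5] S   <
  [0,1] "near" : PP
  [1,5] S\PP   <
    [1,3] S/PP   <
      [1,2] "city" : NP
      [2,3] "saw" : (S/PP)\NP
    [3,5] (S\PP)\(S/PP)   >
      [3,4] "read" : ((S\PP)\(S/PP))/S
      [4,5] "slowly" : S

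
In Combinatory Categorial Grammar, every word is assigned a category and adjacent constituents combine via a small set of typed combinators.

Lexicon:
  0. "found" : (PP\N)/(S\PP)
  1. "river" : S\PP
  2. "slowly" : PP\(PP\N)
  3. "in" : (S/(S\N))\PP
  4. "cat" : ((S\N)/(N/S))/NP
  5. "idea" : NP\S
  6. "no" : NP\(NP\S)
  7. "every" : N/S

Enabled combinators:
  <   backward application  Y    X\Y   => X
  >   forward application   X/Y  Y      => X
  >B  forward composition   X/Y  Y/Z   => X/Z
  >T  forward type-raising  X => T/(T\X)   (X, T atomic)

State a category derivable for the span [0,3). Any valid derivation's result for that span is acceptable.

[0,8] S   >
  [0,4] S/(S\N)   <
    [0,3] PP   <
      [0,2] PP\N   >
        [0,1] "found" : (PP\N)/(S\PP)
        [1,2] "river" : S\PP
      [2,3] "slowly" : PP\(PP\N)
    [3,4] "in" : (S/(S\N))\PP
  [4,8] S\N   >
    [4,7] (S\N)/(N/S)   >
      [4,5] "cat" : ((S\N)/(N/S))/NP
      [5,7] NP   <
        [5,6] "idea" : NP\S
        [6,7] "no" : NP\(NP\S)
    [7,8] "every" : N/S

PP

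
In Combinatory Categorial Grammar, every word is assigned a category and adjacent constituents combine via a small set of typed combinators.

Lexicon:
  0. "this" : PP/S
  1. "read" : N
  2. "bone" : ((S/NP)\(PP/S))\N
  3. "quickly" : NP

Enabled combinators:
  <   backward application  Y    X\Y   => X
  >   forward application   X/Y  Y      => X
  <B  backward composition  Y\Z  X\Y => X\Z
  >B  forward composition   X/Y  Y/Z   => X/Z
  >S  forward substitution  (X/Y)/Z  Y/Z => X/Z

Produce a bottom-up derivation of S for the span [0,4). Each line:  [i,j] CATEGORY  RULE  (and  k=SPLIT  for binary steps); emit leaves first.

[0,4] S   >
  [0,3] S/NP   <
    [0,1] "this" : PP/S
    [1,3] (S/NP)\(PP/S)   <
      [1,2] "read" : N
      [2,3] "bone" : ((S/NP)\(PP/S))\N
  [3,4] "quickly" : NP

[0,1] PP/S  lex  "this"
[1,2] N  lex  "read"
[2,3] ((S/NP)\(PP/S))\N  lex  "bone"
[1,3] (S/NP)\(PP/S)  <  k=2
[0,3] S/NP  <  k=1
[3,4] NP  lex  "quickly"
[0,4] S  >  k=3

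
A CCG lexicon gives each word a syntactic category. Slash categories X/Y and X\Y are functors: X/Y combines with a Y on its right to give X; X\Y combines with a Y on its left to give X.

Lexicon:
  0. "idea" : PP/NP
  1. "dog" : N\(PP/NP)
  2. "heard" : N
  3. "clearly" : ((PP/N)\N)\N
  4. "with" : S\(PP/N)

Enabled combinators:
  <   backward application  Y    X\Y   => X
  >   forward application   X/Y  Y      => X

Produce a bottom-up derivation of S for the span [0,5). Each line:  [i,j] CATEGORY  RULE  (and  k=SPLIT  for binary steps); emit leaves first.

[0,1] PP/NP  lex  "idea"
[1,2] N\(PP/NP)  lex  "dog"
[0,2] N  <  k=1
[2,3] N  lex  "heard"
[3,4] ((PP/N)\N)\N  lex  "clearly"
[2,4] (PP/N)\N  <  k=3
[0,4] PP/N  <  k=2
[4,5] S\(PP/N)  lex  "with"
[0,5] S  <  k=4

[0,5] S   <
  [0,4] PP/N   <
    [0,2] N   <
      [0,1] "idea" : PP/NP
      [1,2] "dog" : N\(PP/NP)
    [2,4] (PP/N)\N   <
      [2,3] "heard" : N
      [3,4] "clearly" : ((PP/N)\N)\N
  [4,5] "with" : S\(PP/N)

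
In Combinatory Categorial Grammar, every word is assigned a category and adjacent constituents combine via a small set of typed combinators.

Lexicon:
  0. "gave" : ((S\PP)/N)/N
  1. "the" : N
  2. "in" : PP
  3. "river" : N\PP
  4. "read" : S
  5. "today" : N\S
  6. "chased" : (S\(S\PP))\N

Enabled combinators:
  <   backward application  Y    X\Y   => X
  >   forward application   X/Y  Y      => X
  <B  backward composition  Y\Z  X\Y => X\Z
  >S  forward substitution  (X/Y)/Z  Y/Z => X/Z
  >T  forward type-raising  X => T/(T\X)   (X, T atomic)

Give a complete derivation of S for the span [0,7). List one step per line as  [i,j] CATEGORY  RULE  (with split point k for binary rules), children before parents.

[0,1] ((S\PP)/N)/N  lex  "gave"
[1,2] N  lex  "the"
[0,2] (S\PP)/N  >  k=1
[2,3] PP  lex  "in"
[3,4] N\PP  lex  "river"
[2,4] N  <  k=3
[0,4] S\PP  >  k=2
[4,5] S  lex  "read"
[4,5] N/(N\S)  >T
[5,6] N\S  lex  "today"
[4,6] N  >  k=5
[6,7] (S\(S\PP))\N  lex  "chased"
[4,7] S\(S\PP)  <  k=6
[0,7] S  <  k=4

[0,7] S   <
  [0,4] S\PP   >
    [0,2] (S\PP)/N   >
      [0,1] "gave" : ((S\PP)/N)/N
      [1,2] "the" : N
    [2,4] N   <
      [2,3] "in" : PP
      [3,4] "river" : N\PP
  [4,7] S\(S\PP)   <
    [4,6] N   >
      [4,5] N/(N\S)   >T
        [4,5] "read" : S
      [5,6] "today" : N\S
    [6,7] "chased" : (S\(S\PP))\N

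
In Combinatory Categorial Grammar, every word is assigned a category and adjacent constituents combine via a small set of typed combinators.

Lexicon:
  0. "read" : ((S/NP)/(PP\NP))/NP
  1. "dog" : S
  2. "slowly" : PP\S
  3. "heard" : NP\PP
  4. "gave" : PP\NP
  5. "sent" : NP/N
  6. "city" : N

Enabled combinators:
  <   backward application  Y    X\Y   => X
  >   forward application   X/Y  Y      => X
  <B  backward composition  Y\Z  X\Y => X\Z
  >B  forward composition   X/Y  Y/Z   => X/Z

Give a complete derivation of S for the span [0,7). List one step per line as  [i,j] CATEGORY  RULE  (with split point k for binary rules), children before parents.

[0,7] S   >
  [0,5] S/NP   >
    [0,4] (S/NP)/(PP\NP)   >
      [0,1] "read" : ((S/NP)/(PP\NP))/NP
      [1,4] NP   <
        [1,2] "dog" : S
        [2,4] NP\S   <B
          [2,3] "slowly" : PP\S
          [3,4] "heard" : NP\PP
    [4,5] "gave" : PP\NP
  [5,7] NP   >
    [5,6] "sent" : NP/N
    [6,7] "city" : N

[0,1] ((S/NP)/(PP\NP))/NP  lex  "read"
[1,2] S  lex  "dog"
[2,3] PP\S  lex  "slowly"
[3,4] NP\PP  lex  "heard"
[2,4] NP\S  <B  k=3
[1,4] NP  <  k=2
[0,4] (S/NP)/(PP\NP)  >  k=1
[4,5] PP\NP  lex  "gave"
[0,5] S/NP  >  k=4
[5,6] NP/N  lex  "sent"
[6,7] N  lex  "city"
[5,7] NP  >  k=6
[0,7] S  >  k=5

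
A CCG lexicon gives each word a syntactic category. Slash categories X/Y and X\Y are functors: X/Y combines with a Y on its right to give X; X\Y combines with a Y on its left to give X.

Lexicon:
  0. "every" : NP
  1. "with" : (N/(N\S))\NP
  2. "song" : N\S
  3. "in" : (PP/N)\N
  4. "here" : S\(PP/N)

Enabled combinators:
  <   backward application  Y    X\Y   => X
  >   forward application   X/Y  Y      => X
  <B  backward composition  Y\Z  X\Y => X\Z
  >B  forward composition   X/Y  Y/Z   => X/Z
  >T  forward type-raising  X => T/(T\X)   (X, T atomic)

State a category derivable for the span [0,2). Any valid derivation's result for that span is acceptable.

[0,5] S   <
  [0,3] N   >
    [0,2] N/(N\S)   <
      [0,1] "every" : NP
      [1,2] "with" : (N/(N\S))\NP
    [2,3] "song" : N\S
  [3,5] S\N   <B
    [3,4] "in" : (PP/N)\N
    [4,5] "here" : S\(PP/N)

N/(N\S)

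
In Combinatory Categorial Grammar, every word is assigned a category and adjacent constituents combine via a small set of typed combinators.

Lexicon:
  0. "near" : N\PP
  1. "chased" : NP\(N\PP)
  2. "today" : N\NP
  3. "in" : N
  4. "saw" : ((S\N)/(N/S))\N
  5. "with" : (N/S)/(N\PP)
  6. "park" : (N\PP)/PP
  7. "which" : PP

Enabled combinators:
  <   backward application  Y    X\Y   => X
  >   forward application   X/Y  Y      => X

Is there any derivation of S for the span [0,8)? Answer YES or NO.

[0,8] S   <
  [0,3] N   <
    [0,2] NP   <
      [0,1] "near" : N\PP
      [1,2] "chased" : NP\(N\PP)
    [2,3] "today" : N\NP
  [3,8] S\N   >
    [3,5] (S\N)/(N/S)   <
      [3,4] "in" : N
      [4,5] "saw" : ((S\N)/(N/S))\N
    [5,8] N/S   >
      [5,6] "with" : (N/S)/(N\PP)
      [6,8] N\PP   >
        [6,7] "park" : (N\PP)/PP
        [7,8] "which" : PP

YES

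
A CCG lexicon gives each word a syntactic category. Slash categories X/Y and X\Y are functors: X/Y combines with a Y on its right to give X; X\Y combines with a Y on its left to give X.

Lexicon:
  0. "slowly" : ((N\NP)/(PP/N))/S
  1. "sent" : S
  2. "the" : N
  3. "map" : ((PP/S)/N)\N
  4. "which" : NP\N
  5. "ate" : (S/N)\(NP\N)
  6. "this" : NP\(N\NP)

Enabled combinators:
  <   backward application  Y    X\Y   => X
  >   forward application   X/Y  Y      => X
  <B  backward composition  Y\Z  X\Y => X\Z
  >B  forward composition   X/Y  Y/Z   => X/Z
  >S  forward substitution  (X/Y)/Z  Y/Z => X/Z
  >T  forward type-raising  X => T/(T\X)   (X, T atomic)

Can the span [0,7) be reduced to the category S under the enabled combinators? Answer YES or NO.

NO

((N\NP)/(PP/N))/S S N ((PP/S)/N)\N NP\N (S/N)\(NP\N) NP\(N\NP)
CKY chart[0,7] = {N/(N\NP), NP, NP/(NP\NP), PP/(PP\NP), S/(S\NP)}; S ∉ chart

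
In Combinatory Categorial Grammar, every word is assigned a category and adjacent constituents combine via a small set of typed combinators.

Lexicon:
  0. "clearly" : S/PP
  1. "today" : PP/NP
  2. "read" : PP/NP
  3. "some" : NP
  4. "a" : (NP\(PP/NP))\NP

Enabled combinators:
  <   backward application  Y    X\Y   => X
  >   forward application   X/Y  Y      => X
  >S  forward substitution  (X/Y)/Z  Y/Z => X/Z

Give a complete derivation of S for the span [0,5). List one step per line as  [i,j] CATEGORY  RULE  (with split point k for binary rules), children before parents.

[0,1] S/PP  lex  "clearly"
[1,2] PP/NP  lex  "today"
[2,3] PP/NP  lex  "read"
[3,4] NP  lex  "some"
[4,5] (NP\(PP/NP))\NP  lex  "a"
[3,5] NP\(PP/NP)  <  k=4
[2,5] NP  <  k=3
[1,5] PP  >  k=2
[0,5] S  >  k=1

[0,5] S   >
  [0,1] "clearly" : S/PP
  [1,5] PP   >
    [1,2] "today" : PP/NP
    [2,5] NP   <
      [2,3] "read" : PP/NP
      [3,5] NP\(PP/NP)   <
        [3,4] "some" : NP
        [4,5] "a" : (NP\(PP/NP))\NP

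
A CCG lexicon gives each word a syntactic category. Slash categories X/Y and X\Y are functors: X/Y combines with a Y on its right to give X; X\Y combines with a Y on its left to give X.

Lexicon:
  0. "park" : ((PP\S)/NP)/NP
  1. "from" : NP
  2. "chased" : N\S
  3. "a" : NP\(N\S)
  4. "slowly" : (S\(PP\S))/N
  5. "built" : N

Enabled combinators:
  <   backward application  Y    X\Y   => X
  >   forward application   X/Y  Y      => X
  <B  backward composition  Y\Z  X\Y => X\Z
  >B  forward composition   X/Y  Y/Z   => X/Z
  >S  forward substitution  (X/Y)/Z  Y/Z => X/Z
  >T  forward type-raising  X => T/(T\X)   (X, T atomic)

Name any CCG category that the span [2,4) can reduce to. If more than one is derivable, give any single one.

[0,6] S   <
  [0,4] PP\S   >
    [0,2] (PP\S)/NP   >
      [0,1] "park" : ((PP\S)/NP)/NP
      [1,2] "from" : NP
    [2,4] NP   <
      [2,3] "chased" : N\S
      [3,4] "a" : NP\(N\S)
  [4,6] S\(PP\S)   >
    [4,5] "slowly" : (S\(PP\S))/N
    [5,6] "built" : N

NP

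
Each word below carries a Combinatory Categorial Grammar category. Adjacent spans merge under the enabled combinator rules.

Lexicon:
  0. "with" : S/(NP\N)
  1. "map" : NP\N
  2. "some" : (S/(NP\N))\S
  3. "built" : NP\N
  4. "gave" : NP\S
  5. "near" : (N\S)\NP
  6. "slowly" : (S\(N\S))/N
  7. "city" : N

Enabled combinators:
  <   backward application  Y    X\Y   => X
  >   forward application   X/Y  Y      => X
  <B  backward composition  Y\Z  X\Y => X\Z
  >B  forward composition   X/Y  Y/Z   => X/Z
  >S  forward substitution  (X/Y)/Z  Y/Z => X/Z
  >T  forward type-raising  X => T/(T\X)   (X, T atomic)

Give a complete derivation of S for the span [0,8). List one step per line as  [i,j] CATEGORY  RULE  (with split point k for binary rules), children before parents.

[0,8] S   <
  [0,5] NP   <
    [0,4] S   >
      [0,3] S/(NP\N)   <
        [0,2] S   >
          [0,1] "with" : S/(NP\N)
          [1,2] "map" : NP\N
        [2,3] "some" : (S/(NP\N))\S
      [3,4] "built" : NP\N
    [4,5] "gave" : NP\S
  [5,8] S\NP   <B
    [5,6] "near" : (N\S)\NP
    [6,8] S\(N\S)   >
      [6,7] "slowly" : (S\(N\S))/N
      [7,8] "city" : N

[0,1] S/(NP\N)  lex  "with"
[1,2] NP\N  lex  "map"
[0,2] S  >  k=1
[2,3] (S/(NP\N))\S  lex  "some"
[0,3] S/(NP\N)  <  k=2
[3,4] NP\N  lex  "built"
[0,4] S  >  k=3
[4,5] NP\S  lex  "gave"
[0,5] NP  <  k=4
[5,6] (N\S)\NP  lex  "near"
[6,7] (S\(N\S))/N  lex  "slowly"
[7,8] N  lex  "city"
[6,8] S\(N\S)  >  k=7
[5,8] S\NP  <B  k=6
[0,8] S  <  k=5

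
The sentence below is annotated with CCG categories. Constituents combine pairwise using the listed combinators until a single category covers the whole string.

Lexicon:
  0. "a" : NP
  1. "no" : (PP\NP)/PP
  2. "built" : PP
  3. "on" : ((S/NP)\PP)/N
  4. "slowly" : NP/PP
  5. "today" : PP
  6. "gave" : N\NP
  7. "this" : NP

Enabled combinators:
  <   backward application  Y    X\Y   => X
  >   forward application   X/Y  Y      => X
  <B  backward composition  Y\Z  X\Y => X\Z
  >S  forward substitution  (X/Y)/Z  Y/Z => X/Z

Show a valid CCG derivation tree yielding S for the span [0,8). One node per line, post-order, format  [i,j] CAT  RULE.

[0,8] S   >
  [0,7] S/NP   <
    [0,3] PP   <
      [0,1] "a" : NP
      [1,3] PP\NP   >
        [1,2] "no" : (PP\NP)/PP
        [2,3] "built" : PP
    [3,7] (S/NP)\PP   >
      [3,4] "on" : ((S/NP)\PP)/N
      [4,7] N   <
        [4,6] NP   >
          [4,5] "slowly" : NP/PP
          [5,6] "today" : PP
        [6,7] "gave" : N\NP
  [7,8] "this" : NP

[0,1] NP  lex  "a"
[1,2] (PP\NP)/PP  lex  "no"
[2,3] PP  lex  "built"
[1,3] PP\NP  >  k=2
[0,3] PP  <  k=1
[3,4] ((S/NP)\PP)/N  lex  "on"
[4,5] NP/PP  lex  "slowly"
[5,6] PP  lex  "today"
[4,6] NP  >  k=5
[6,7] N\NP  lex  "gave"
[4,7] N  <  k=6
[3,7] (S/NP)\PP  >  k=4
[0,7] S/NP  <  k=3
[7,8] NP  lex  "this"
[0,8] S  >  k=7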